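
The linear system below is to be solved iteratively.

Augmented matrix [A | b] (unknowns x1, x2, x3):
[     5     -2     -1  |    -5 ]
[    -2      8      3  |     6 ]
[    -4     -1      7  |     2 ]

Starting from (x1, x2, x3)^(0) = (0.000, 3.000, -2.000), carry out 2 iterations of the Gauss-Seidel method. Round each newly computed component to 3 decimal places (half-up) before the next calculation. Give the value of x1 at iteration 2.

-0.344

Iteration 1:
  x1 = (-5 - (-2)·3.000 - (-1)·-2.000) / (5) = -0.200
  x2 = (6 - (-2)·-0.200 - (3)·-2.000) / (8) = 1.450
  x3 = (2 - (-4)·-0.200 - (-1)·1.450) / (7) = 0.379
Iteration 2:
  x1 = (-5 - (-2)·1.450 - (-1)·0.379) / (5) = -0.344
  x2 = (6 - (-2)·-0.344 - (3)·0.379) / (8) = 0.522
  x3 = (2 - (-4)·-0.344 - (-1)·0.522) / (7) = 0.164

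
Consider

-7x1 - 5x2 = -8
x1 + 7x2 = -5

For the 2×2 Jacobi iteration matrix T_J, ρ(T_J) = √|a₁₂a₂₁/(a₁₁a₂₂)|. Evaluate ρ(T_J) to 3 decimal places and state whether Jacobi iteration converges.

0.319

a₁₂a₂₁/(a₁₁a₂₂) = (-5)·(1) / ((-7)·(7)) = 0.102041
ρ = √|0.102041| = √0.102041 = 0.319
ρ < 1, so Jacobi converges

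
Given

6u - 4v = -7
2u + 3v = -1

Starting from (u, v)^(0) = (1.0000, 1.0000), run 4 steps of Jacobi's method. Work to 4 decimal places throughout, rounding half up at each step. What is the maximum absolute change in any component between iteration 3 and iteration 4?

0.5926

Iteration 1:
  u = (-7 - (-4)·1.0000) / (6) = -0.5000
  v = (-1 - (2)·1.0000) / (3) = -1.0000
Iteration 2:
  u = (-7 - (-4)·-1.0000) / (6) = -1.8333
  v = (-1 - (2)·-0.5000) / (3) = 0.0000
Iteration 3:
  u = (-7 - (-4)·0.0000) / (6) = -1.1667
  v = (-1 - (2)·-1.8333) / (3) = 0.8889
Iteration 4:
  u = (-7 - (-4)·0.8889) / (6) = -0.5741
  v = (-1 - (2)·-1.1667) / (3) = 0.4445
Change: (0.5926, -0.4444) → max |·| = 0.5926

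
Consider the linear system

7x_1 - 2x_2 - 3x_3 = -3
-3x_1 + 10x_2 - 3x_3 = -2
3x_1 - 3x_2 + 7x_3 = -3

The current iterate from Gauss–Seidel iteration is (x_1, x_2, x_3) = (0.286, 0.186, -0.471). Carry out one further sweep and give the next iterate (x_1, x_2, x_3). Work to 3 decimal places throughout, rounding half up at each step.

(-0.577, -0.514, -0.402)

One sweep:
  x_1 = (-3 - (-2)·0.186 - (-3)·-0.471) / (7) = -0.577
  x_2 = (-2 - (-3)·-0.577 - (-3)·-0.471) / (10) = -0.514
  x_3 = (-3 - (3)·-0.577 - (-3)·-0.514) / (7) = -0.402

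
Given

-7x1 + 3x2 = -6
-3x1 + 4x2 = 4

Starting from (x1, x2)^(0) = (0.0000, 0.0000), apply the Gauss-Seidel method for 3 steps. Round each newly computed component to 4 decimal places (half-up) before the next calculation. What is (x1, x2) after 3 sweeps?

Iteration 1:
  x1 = (-6 - (3)·0.0000) / (-7) = 0.8571
  x2 = (4 - (-3)·0.8571) / (4) = 1.6428
Iteration 2:
  x1 = (-6 - (3)·1.6428) / (-7) = 1.5612
  x2 = (4 - (-3)·1.5612) / (4) = 2.1709
Iteration 3:
  x1 = (-6 - (3)·2.1709) / (-7) = 1.7875
  x2 = (4 - (-3)·1.7875) / (4) = 2.3406

(1.7875, 2.3406)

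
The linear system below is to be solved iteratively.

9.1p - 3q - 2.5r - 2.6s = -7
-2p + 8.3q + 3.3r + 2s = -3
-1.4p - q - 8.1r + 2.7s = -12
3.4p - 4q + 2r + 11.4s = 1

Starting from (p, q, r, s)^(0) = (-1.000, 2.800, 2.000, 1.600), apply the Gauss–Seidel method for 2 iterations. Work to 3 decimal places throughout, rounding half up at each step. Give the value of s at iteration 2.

Iteration 1:
  p = (-7 - (-3)·2.800 - (-2.5)·2.000 - (-2.6)·1.600) / (9.1) = 1.160
  q = (-3 - (-2)·1.160 - (3.3)·2.000 - (2)·1.600) / (8.3) = -1.263
  r = (-12 - (-1.4)·1.160 - (-1)·-1.263 - (2.7)·1.600) / (-8.1) = 1.970
  s = (1 - (3.4)·1.160 - (-4)·-1.263 - (2)·1.970) / (11.4) = -1.047
Iteration 2:
  p = (-7 - (-3)·-1.263 - (-2.5)·1.970 - (-2.6)·-1.047) / (9.1) = -0.944
  q = (-3 - (-2)·-0.944 - (3.3)·1.970 - (2)·-1.047) / (8.3) = -1.120
  r = (-12 - (-1.4)·-0.944 - (-1)·-1.120 - (2.7)·-1.047) / (-8.1) = 1.434
  s = (1 - (3.4)·-0.944 - (-4)·-1.120 - (2)·1.434) / (11.4) = -0.275

-0.275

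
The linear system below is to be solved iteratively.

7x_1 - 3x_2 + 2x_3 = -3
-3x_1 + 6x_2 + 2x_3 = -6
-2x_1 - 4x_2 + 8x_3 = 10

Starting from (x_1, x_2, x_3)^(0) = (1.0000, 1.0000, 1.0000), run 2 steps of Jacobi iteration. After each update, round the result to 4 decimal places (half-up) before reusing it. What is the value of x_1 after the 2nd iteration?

-1.3571

Iteration 1:
  x_1 = (-3 - (-3)·1.0000 - (2)·1.0000) / (7) = -0.2857
  x_2 = (-6 - (-3)·1.0000 - (2)·1.0000) / (6) = -0.8333
  x_3 = (10 - (-2)·1.0000 - (-4)·1.0000) / (8) = 2.0000
Iteration 2:
  x_1 = (-3 - (-3)·-0.8333 - (2)·2.0000) / (7) = -1.3571
  x_2 = (-6 - (-3)·-0.2857 - (2)·2.0000) / (6) = -1.8095
  x_3 = (10 - (-2)·-0.2857 - (-4)·-0.8333) / (8) = 0.7619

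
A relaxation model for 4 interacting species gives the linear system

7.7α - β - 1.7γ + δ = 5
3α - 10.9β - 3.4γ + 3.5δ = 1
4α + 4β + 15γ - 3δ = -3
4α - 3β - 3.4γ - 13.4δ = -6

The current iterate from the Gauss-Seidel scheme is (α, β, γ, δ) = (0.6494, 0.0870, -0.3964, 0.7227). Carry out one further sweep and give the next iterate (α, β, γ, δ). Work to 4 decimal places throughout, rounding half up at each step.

(0.4793, 0.3959, -0.2888, 0.5755)

One sweep:
  α = (5 - (-1)·0.0870 - (-1.7)·-0.3964 - (1)·0.7227) / (7.7) = 0.4793
  β = (1 - (3)·0.4793 - (-3.4)·-0.3964 - (3.5)·0.7227) / (-10.9) = 0.3959
  γ = (-3 - (4)·0.4793 - (4)·0.3959 - (-3)·0.7227) / (15) = -0.2888
  δ = (-6 - (4)·0.4793 - (-3)·0.3959 - (-3.4)·-0.2888) / (-13.4) = 0.5755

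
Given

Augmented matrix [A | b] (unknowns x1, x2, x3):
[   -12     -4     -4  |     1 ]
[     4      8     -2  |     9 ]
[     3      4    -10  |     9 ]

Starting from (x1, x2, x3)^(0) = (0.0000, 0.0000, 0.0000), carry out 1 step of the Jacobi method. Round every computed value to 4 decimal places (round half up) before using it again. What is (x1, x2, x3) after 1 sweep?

Iteration 1:
  x1 = (1 - (-4)·0.0000 - (-4)·0.0000) / (-12) = -0.0833
  x2 = (9 - (4)·0.0000 - (-2)·0.0000) / (8) = 1.1250
  x3 = (9 - (3)·0.0000 - (4)·0.0000) / (-10) = -0.9000

(-0.0833, 1.1250, -0.9000)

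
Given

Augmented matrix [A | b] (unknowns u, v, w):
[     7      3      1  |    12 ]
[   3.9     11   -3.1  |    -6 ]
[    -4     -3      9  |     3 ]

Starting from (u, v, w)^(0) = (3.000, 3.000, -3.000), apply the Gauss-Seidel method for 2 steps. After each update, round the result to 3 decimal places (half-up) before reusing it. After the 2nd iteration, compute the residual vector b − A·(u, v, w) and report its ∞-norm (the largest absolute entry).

Iteration 1:
  u = (12 - (3)·3.000 - (1)·-3.000) / (7) = 0.857
  v = (-6 - (3.9)·0.857 - (-3.1)·-3.000) / (11) = -1.695
  w = (3 - (-4)·0.857 - (-3)·-1.695) / (9) = 0.149
Iteration 2:
  u = (12 - (3)·-1.695 - (1)·0.149) / (7) = 2.419
  v = (-6 - (3.9)·2.419 - (-3.1)·0.149) / (11) = -1.361
  w = (3 - (-4)·2.419 - (-3)·-1.361) / (9) = 0.955
Residual b − A·x = (-1.805, 2.497, -0.002); ∞-norm = 2.497

2.497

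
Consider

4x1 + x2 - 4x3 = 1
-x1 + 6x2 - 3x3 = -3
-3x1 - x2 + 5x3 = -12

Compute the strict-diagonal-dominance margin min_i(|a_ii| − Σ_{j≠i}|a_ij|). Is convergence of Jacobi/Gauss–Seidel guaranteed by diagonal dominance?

row 1: |4| − (1+4) = -1
row 2: |6| − (1+3) = 2
row 3: |5| − (3+1) = 1
minimum over rows = -1 → not strictly diagonally dominant

-1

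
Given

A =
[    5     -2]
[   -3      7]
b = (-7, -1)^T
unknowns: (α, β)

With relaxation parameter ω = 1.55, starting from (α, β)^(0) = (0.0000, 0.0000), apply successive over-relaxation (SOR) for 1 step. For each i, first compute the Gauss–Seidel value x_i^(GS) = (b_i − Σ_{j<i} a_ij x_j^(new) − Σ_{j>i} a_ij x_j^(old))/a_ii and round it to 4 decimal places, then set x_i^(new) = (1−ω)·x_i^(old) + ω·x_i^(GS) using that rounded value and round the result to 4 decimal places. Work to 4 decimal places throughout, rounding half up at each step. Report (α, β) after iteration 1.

Iteration 1:
  α: GS value = (-7 - (-2)·0.0000) / (5) = -1.4000;  α ← (1−ω)·0.0000 + ω·-1.4000 = -2.1700
  β: GS value = (-1 - (-3)·-2.1700) / (7) = -1.0729;  β ← (1−ω)·0.0000 + ω·-1.0729 = -1.6630

(-2.1700, -1.6630)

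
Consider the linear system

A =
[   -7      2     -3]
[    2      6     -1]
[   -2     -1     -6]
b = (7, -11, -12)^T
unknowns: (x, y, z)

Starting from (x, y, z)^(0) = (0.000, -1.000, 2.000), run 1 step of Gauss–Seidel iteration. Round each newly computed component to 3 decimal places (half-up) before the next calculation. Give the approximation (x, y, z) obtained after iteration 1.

(-2.143, -0.786, 2.845)

Iteration 1:
  x = (7 - (2)·-1.000 - (-3)·2.000) / (-7) = -2.143
  y = (-11 - (2)·-2.143 - (-1)·2.000) / (6) = -0.786
  z = (-12 - (-2)·-2.143 - (-1)·-0.786) / (-6) = 2.845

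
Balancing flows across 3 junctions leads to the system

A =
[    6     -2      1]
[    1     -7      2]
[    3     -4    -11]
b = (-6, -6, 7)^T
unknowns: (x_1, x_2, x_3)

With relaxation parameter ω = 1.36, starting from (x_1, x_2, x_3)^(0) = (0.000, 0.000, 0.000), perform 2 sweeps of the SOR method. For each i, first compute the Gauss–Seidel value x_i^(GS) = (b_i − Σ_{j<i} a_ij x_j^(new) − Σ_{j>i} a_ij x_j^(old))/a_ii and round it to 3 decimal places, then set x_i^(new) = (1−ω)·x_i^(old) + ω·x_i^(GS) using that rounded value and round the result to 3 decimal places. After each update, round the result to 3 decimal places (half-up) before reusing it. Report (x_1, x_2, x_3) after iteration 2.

(-0.050, 0.125, -0.291)

Iteration 1:
  x_1: GS value = (-6 - (-2)·0.000 - (1)·0.000) / (6) = -1.000;  x_1 ← (1−ω)·0.000 + ω·-1.000 = -1.360
  x_2: GS value = (-6 - (1)·-1.360 - (2)·0.000) / (-7) = 0.663;  x_2 ← (1−ω)·0.000 + ω·0.663 = 0.902
  x_3: GS value = (7 - (3)·-1.360 - (-4)·0.902) / (-11) = -1.335;  x_3 ← (1−ω)·0.000 + ω·-1.335 = -1.816
Iteration 2:
  x_1: GS value = (-6 - (-2)·0.902 - (1)·-1.816) / (6) = -0.397;  x_1 ← (1−ω)·-1.360 + ω·-0.397 = -0.050
  x_2: GS value = (-6 - (1)·-0.050 - (2)·-1.816) / (-7) = 0.331;  x_2 ← (1−ω)·0.902 + ω·0.331 = 0.125
  x_3: GS value = (7 - (3)·-0.050 - (-4)·0.125) / (-11) = -0.695;  x_3 ← (1−ω)·-1.816 + ω·-0.695 = -0.291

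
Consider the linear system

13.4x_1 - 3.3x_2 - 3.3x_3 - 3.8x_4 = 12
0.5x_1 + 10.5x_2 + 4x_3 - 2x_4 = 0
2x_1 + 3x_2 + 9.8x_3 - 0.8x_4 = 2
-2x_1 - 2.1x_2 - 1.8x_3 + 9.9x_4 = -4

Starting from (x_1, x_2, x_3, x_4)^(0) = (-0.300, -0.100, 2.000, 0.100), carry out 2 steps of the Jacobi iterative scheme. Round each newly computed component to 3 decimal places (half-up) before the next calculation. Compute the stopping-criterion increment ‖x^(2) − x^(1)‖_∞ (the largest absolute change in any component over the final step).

Iteration 1:
  x_1 = (12 - (-3.3)·-0.100 - (-3.3)·2.000 - (-3.8)·0.100) / (13.4) = 1.392
  x_2 = (0 - (0.5)·-0.300 - (4)·2.000 - (-2)·0.100) / (10.5) = -0.729
  x_3 = (2 - (2)·-0.300 - (3)·-0.100 - (-0.8)·0.100) / (9.8) = 0.304
  x_4 = (-4 - (-2)·-0.300 - (-2.1)·-0.100 - (-1.8)·2.000) / (9.9) = -0.122
Iteration 2:
  x_1 = (12 - (-3.3)·-0.729 - (-3.3)·0.304 - (-3.8)·-0.122) / (13.4) = 0.756
  x_2 = (0 - (0.5)·1.392 - (4)·0.304 - (-2)·-0.122) / (10.5) = -0.205
  x_3 = (2 - (2)·1.392 - (3)·-0.729 - (-0.8)·-0.122) / (9.8) = 0.133
  x_4 = (-4 - (-2)·1.392 - (-2.1)·-0.729 - (-1.8)·0.304) / (9.9) = -0.222
Change: (-0.636, 0.524, -0.171, -0.100) → max |·| = 0.636

0.636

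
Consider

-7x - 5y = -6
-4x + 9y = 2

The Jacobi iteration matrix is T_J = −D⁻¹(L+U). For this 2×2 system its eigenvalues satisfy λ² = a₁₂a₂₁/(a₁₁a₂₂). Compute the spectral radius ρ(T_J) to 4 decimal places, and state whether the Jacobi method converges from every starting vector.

a₁₂a₂₁/(a₁₁a₂₂) = (-5)·(-4) / ((-7)·(9)) = -0.317460
ρ = √|-0.317460| = √0.317460 = 0.5634
ρ < 1, so Jacobi converges

0.5634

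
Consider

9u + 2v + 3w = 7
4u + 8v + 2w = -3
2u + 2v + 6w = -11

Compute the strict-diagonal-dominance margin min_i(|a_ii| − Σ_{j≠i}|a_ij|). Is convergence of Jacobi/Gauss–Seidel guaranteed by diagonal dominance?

2

row 1: |9| − (2+3) = 4
row 2: |8| − (4+2) = 2
row 3: |6| − (2+2) = 2
minimum over rows = 2 → strictly diagonally dominant (convergence guaranteed)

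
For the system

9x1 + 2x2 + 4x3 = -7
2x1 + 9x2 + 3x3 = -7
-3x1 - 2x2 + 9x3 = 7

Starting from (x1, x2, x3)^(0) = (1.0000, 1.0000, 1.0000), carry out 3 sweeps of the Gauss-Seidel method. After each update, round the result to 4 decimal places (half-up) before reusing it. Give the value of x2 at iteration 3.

Iteration 1:
  x1 = (-7 - (2)·1.0000 - (4)·1.0000) / (9) = -1.4444
  x2 = (-7 - (2)·-1.4444 - (3)·1.0000) / (9) = -0.7901
  x3 = (7 - (-3)·-1.4444 - (-2)·-0.7901) / (9) = 0.1207
Iteration 2:
  x1 = (-7 - (2)·-0.7901 - (4)·0.1207) / (9) = -0.6558
  x2 = (-7 - (2)·-0.6558 - (3)·0.1207) / (9) = -0.6723
  x3 = (7 - (-3)·-0.6558 - (-2)·-0.6723) / (9) = 0.4098
Iteration 3:
  x1 = (-7 - (2)·-0.6723 - (4)·0.4098) / (9) = -0.8105
  x2 = (-7 - (2)·-0.8105 - (3)·0.4098) / (9) = -0.7343
  x3 = (7 - (-3)·-0.8105 - (-2)·-0.7343) / (9) = 0.3444

-0.7343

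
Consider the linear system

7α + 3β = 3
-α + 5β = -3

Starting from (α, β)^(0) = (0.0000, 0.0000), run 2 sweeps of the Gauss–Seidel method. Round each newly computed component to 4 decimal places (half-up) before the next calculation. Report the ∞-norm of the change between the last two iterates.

0.2204

Iteration 1:
  α = (3 - (3)·0.0000) / (7) = 0.4286
  β = (-3 - (-1)·0.4286) / (5) = -0.5143
Iteration 2:
  α = (3 - (3)·-0.5143) / (7) = 0.6490
  β = (-3 - (-1)·0.6490) / (5) = -0.4702
Change: (0.2204, 0.0441) → max |·| = 0.2204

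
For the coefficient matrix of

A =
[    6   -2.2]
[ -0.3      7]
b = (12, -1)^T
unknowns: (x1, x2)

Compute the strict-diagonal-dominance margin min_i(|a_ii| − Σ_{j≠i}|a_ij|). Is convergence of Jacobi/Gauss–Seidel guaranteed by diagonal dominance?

3.8

row 1: |6| − (2.2) = 3.8
row 2: |7| − (0.3) = 6.7
minimum over rows = 3.8 → strictly diagonally dominant (convergence guaranteed)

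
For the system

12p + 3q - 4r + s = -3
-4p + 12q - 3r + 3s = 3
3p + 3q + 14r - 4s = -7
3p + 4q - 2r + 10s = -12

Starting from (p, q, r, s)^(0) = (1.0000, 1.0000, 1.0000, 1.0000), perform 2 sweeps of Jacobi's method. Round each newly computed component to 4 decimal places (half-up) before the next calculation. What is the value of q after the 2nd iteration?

0.4309

Iteration 1:
  p = (-3 - (3)·1.0000 - (-4)·1.0000 - (1)·1.0000) / (12) = -0.2500
  q = (3 - (-4)·1.0000 - (-3)·1.0000 - (3)·1.0000) / (12) = 0.5833
  r = (-7 - (3)·1.0000 - (3)·1.0000 - (-4)·1.0000) / (14) = -0.6429
  s = (-12 - (3)·1.0000 - (4)·1.0000 - (-2)·1.0000) / (10) = -1.7000
Iteration 2:
  p = (-3 - (3)·0.5833 - (-4)·-0.6429 - (1)·-1.7000) / (12) = -0.4685
  q = (3 - (-4)·-0.2500 - (-3)·-0.6429 - (3)·-1.7000) / (12) = 0.4309
  r = (-7 - (3)·-0.2500 - (3)·0.5833 - (-4)·-1.7000) / (14) = -1.0571
  s = (-12 - (3)·-0.2500 - (4)·0.5833 - (-2)·-0.6429) / (10) = -1.4869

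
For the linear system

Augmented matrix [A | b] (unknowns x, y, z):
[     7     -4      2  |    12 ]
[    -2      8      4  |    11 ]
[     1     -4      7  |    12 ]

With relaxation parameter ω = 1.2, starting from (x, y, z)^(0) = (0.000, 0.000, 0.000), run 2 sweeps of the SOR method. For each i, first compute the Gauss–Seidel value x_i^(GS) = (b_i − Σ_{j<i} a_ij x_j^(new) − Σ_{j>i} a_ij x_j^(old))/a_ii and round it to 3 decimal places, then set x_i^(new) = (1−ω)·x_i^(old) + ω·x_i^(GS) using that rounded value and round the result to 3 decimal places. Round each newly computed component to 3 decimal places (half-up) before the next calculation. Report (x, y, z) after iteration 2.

(2.083, -0.134, 0.956)

Iteration 1:
  x: GS value = (12 - (-4)·0.000 - (2)·0.000) / (7) = 1.714;  x ← (1−ω)·0.000 + ω·1.714 = 2.057
  y: GS value = (11 - (-2)·2.057 - (4)·0.000) / (8) = 1.889;  y ← (1−ω)·0.000 + ω·1.889 = 2.267
  z: GS value = (12 - (1)·2.057 - (-4)·2.267) / (7) = 2.716;  z ← (1−ω)·0.000 + ω·2.716 = 3.259
Iteration 2:
  x: GS value = (12 - (-4)·2.267 - (2)·3.259) / (7) = 2.079;  x ← (1−ω)·2.057 + ω·2.079 = 2.083
  y: GS value = (11 - (-2)·2.083 - (4)·3.259) / (8) = 0.266;  y ← (1−ω)·2.267 + ω·0.266 = -0.134
  z: GS value = (12 - (1)·2.083 - (-4)·-0.134) / (7) = 1.340;  z ← (1−ω)·3.259 + ω·1.340 = 0.956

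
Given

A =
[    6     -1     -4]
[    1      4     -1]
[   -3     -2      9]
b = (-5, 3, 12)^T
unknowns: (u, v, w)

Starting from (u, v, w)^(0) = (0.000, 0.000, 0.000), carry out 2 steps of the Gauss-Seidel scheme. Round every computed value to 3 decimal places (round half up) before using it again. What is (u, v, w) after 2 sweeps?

(0.172, 1.024, 1.618)

Iteration 1:
  u = (-5 - (-1)·0.000 - (-4)·0.000) / (6) = -0.833
  v = (3 - (1)·-0.833 - (-1)·0.000) / (4) = 0.958
  w = (12 - (-3)·-0.833 - (-2)·0.958) / (9) = 1.269
Iteration 2:
  u = (-5 - (-1)·0.958 - (-4)·1.269) / (6) = 0.172
  v = (3 - (1)·0.172 - (-1)·1.269) / (4) = 1.024
  w = (12 - (-3)·0.172 - (-2)·1.024) / (9) = 1.618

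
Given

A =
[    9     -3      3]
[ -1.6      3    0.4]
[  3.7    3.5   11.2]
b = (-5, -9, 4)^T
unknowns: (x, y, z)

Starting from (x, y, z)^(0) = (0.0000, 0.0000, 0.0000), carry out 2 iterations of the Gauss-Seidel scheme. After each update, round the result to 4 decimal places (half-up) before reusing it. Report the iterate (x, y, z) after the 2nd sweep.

(-2.1779, -4.3710, 2.4426)

Iteration 1:
  x = (-5 - (-3)·0.0000 - (3)·0.0000) / (9) = -0.5556
  y = (-9 - (-1.6)·-0.5556 - (0.4)·0.0000) / (3) = -3.2963
  z = (4 - (3.7)·-0.5556 - (3.5)·-3.2963) / (11.2) = 1.5708
Iteration 2:
  x = (-5 - (-3)·-3.2963 - (3)·1.5708) / (9) = -2.1779
  y = (-9 - (-1.6)·-2.1779 - (0.4)·1.5708) / (3) = -4.3710
  z = (4 - (3.7)·-2.1779 - (3.5)·-4.3710) / (11.2) = 2.4426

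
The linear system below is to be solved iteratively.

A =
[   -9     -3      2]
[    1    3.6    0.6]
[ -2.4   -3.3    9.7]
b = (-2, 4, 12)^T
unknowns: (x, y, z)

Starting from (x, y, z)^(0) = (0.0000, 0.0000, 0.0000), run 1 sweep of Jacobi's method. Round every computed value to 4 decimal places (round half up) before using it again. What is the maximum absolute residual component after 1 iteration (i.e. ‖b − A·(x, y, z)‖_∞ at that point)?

4.2000

Iteration 1:
  x = (-2 - (-3)·0.0000 - (2)·0.0000) / (-9) = 0.2222
  y = (4 - (1)·0.0000 - (0.6)·0.0000) / (3.6) = 1.1111
  z = (12 - (-2.4)·0.0000 - (-3.3)·0.0000) / (9.7) = 1.2371
Residual b − A·x = (0.8589, -0.9644, 4.2000); ∞-norm = 4.2000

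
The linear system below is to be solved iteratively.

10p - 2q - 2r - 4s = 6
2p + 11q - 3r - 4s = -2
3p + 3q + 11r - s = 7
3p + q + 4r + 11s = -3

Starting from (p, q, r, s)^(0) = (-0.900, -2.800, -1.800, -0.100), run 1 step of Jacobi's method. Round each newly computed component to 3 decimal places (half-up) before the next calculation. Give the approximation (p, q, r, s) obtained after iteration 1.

(-0.360, -0.545, 1.636, 0.882)

Iteration 1:
  p = (6 - (-2)·-2.800 - (-2)·-1.800 - (-4)·-0.100) / (10) = -0.360
  q = (-2 - (2)·-0.900 - (-3)·-1.800 - (-4)·-0.100) / (11) = -0.545
  r = (7 - (3)·-0.900 - (3)·-2.800 - (-1)·-0.100) / (11) = 1.636
  s = (-3 - (3)·-0.900 - (1)·-2.800 - (4)·-1.800) / (11) = 0.882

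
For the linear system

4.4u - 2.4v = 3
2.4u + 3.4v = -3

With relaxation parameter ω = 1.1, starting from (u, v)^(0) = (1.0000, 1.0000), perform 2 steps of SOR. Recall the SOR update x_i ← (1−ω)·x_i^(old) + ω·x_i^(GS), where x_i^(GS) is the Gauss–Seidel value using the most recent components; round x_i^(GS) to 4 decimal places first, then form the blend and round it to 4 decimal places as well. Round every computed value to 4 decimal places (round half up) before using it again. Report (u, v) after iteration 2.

Iteration 1:
  u: GS value = (3 - (-2.4)·1.0000) / (4.4) = 1.2273;  u ← (1−ω)·1.0000 + ω·1.2273 = 1.2500
  v: GS value = (-3 - (2.4)·1.2500) / (3.4) = -1.7647;  v ← (1−ω)·1.0000 + ω·-1.7647 = -2.0412
Iteration 2:
  u: GS value = (3 - (-2.4)·-2.0412) / (4.4) = -0.4316;  u ← (1−ω)·1.2500 + ω·-0.4316 = -0.5998
  v: GS value = (-3 - (2.4)·-0.5998) / (3.4) = -0.4590;  v ← (1−ω)·-2.0412 + ω·-0.4590 = -0.3008

(-0.5998, -0.3008)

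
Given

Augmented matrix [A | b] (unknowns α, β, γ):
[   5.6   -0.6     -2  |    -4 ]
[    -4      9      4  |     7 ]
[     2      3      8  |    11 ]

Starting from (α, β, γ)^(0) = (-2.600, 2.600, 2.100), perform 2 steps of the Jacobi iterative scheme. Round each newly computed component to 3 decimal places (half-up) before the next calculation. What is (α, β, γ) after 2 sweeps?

Iteration 1:
  α = (-4 - (-0.6)·2.600 - (-2)·2.100) / (5.6) = 0.314
  β = (7 - (-4)·-2.600 - (4)·2.100) / (9) = -1.311
  γ = (11 - (2)·-2.600 - (3)·2.600) / (8) = 1.050
Iteration 2:
  α = (-4 - (-0.6)·-1.311 - (-2)·1.050) / (5.6) = -0.480
  β = (7 - (-4)·0.314 - (4)·1.050) / (9) = 0.451
  γ = (11 - (2)·0.314 - (3)·-1.311) / (8) = 1.788

(-0.480, 0.451, 1.788)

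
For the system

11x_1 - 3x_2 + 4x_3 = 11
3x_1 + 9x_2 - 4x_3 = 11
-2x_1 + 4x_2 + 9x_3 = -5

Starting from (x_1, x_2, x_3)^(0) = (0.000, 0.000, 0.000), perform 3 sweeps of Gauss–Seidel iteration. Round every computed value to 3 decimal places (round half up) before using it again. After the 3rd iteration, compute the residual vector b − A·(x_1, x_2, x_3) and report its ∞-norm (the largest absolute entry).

Iteration 1:
  x_1 = (11 - (-3)·0.000 - (4)·0.000) / (11) = 1.000
  x_2 = (11 - (3)·1.000 - (-4)·0.000) / (9) = 0.889
  x_3 = (-5 - (-2)·1.000 - (4)·0.889) / (9) = -0.728
Iteration 2:
  x_1 = (11 - (-3)·0.889 - (4)·-0.728) / (11) = 1.507
  x_2 = (11 - (3)·1.507 - (-4)·-0.728) / (9) = 0.396
  x_3 = (-5 - (-2)·1.507 - (4)·0.396) / (9) = -0.397
Iteration 3:
  x_1 = (11 - (-3)·0.396 - (4)·-0.397) / (11) = 1.252
  x_2 = (11 - (3)·1.252 - (-4)·-0.397) / (9) = 0.628
  x_3 = (-5 - (-2)·1.252 - (4)·0.628) / (9) = -0.556
Residual b − A·x = (1.336, -0.632, -0.004); ∞-norm = 1.336

1.336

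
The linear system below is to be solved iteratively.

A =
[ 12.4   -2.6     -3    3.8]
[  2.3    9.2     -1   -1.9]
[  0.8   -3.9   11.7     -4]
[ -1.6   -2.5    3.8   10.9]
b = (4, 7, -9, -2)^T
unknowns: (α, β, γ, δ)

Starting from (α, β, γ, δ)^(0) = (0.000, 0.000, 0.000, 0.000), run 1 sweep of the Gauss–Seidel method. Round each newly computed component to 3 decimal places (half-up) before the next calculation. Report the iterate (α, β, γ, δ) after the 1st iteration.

(0.323, 0.680, -0.565, 0.217)

Iteration 1:
  α = (4 - (-2.6)·0.000 - (-3)·0.000 - (3.8)·0.000) / (12.4) = 0.323
  β = (7 - (2.3)·0.323 - (-1)·0.000 - (-1.9)·0.000) / (9.2) = 0.680
  γ = (-9 - (0.8)·0.323 - (-3.9)·0.680 - (-4)·0.000) / (11.7) = -0.565
  δ = (-2 - (-1.6)·0.323 - (-2.5)·0.680 - (3.8)·-0.565) / (10.9) = 0.217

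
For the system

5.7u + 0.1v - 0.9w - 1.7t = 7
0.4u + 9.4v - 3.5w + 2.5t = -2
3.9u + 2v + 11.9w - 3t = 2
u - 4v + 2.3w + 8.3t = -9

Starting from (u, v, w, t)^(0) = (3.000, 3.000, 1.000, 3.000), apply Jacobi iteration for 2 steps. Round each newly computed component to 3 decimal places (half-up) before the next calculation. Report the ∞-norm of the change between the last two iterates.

1.289

Iteration 1:
  u = (7 - (0.1)·3.000 - (-0.9)·1.000 - (-1.7)·3.000) / (5.7) = 2.228
  v = (-2 - (0.4)·3.000 - (-3.5)·1.000 - (2.5)·3.000) / (9.4) = -0.766
  w = (2 - (3.9)·3.000 - (2)·3.000 - (-3)·3.000) / (11.9) = -0.563
  t = (-9 - (1)·3.000 - (-4)·3.000 - (2.3)·1.000) / (8.3) = -0.277
Iteration 2:
  u = (7 - (0.1)·-0.766 - (-0.9)·-0.563 - (-1.7)·-0.277) / (5.7) = 1.070
  v = (-2 - (0.4)·2.228 - (-3.5)·-0.563 - (2.5)·-0.277) / (9.4) = -0.444
  w = (2 - (3.9)·2.228 - (2)·-0.766 - (-3)·-0.277) / (11.9) = -0.503
  t = (-9 - (1)·2.228 - (-4)·-0.766 - (2.3)·-0.563) / (8.3) = -1.566
Change: (-1.158, 0.322, 0.060, -1.289) → max |·| = 1.289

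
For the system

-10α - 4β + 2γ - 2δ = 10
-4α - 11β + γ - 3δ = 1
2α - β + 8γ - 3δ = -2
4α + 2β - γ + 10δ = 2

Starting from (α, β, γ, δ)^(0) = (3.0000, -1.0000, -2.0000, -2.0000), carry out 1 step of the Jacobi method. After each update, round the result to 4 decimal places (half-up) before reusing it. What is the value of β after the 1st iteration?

Iteration 1:
  α = (10 - (-4)·-1.0000 - (2)·-2.0000 - (-2)·-2.0000) / (-10) = -0.6000
  β = (1 - (-4)·3.0000 - (1)·-2.0000 - (-3)·-2.0000) / (-11) = -0.8182
  γ = (-2 - (2)·3.0000 - (-1)·-1.0000 - (-3)·-2.0000) / (8) = -1.8750
  δ = (2 - (4)·3.0000 - (2)·-1.0000 - (-1)·-2.0000) / (10) = -1.0000

-0.8182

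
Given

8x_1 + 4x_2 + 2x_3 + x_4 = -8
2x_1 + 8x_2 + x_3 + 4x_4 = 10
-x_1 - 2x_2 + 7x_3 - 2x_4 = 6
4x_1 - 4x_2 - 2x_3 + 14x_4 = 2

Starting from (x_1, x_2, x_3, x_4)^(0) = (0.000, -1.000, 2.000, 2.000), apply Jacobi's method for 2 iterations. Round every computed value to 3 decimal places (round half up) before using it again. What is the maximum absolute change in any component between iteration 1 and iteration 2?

Iteration 1:
  x_1 = (-8 - (4)·-1.000 - (2)·2.000 - (1)·2.000) / (8) = -1.250
  x_2 = (10 - (2)·0.000 - (1)·2.000 - (4)·2.000) / (8) = 0.000
  x_3 = (6 - (-1)·0.000 - (-2)·-1.000 - (-2)·2.000) / (7) = 1.143
  x_4 = (2 - (4)·0.000 - (-4)·-1.000 - (-2)·2.000) / (14) = 0.143
Iteration 2:
  x_1 = (-8 - (4)·0.000 - (2)·1.143 - (1)·0.143) / (8) = -1.304
  x_2 = (10 - (2)·-1.250 - (1)·1.143 - (4)·0.143) / (8) = 1.348
  x_3 = (6 - (-1)·-1.250 - (-2)·0.000 - (-2)·0.143) / (7) = 0.719
  x_4 = (2 - (4)·-1.250 - (-4)·0.000 - (-2)·1.143) / (14) = 0.663
Change: (-0.054, 1.348, -0.424, 0.520) → max |·| = 1.348

1.348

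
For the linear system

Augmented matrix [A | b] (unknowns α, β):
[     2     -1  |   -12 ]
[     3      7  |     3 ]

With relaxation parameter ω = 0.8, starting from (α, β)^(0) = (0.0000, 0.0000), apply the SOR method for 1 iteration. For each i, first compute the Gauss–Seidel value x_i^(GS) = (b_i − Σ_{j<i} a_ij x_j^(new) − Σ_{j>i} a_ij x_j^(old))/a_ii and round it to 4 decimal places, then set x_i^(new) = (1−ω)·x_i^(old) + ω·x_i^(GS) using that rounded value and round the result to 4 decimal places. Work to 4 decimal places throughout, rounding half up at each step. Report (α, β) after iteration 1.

Iteration 1:
  α: GS value = (-12 - (-1)·0.0000) / (2) = -6.0000;  α ← (1−ω)·0.0000 + ω·-6.0000 = -4.8000
  β: GS value = (3 - (3)·-4.8000) / (7) = 2.4857;  β ← (1−ω)·0.0000 + ω·2.4857 = 1.9886

(-4.8000, 1.9886)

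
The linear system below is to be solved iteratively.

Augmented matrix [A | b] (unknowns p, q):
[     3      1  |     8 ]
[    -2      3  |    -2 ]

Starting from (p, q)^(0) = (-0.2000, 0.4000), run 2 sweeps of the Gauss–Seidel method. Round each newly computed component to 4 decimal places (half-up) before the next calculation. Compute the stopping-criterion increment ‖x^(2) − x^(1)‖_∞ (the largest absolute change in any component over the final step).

Iteration 1:
  p = (8 - (1)·0.4000) / (3) = 2.5333
  q = (-2 - (-2)·2.5333) / (3) = 1.0222
Iteration 2:
  p = (8 - (1)·1.0222) / (3) = 2.3259
  q = (-2 - (-2)·2.3259) / (3) = 0.8839
Change: (-0.2074, -0.1383) → max |·| = 0.2074

0.2074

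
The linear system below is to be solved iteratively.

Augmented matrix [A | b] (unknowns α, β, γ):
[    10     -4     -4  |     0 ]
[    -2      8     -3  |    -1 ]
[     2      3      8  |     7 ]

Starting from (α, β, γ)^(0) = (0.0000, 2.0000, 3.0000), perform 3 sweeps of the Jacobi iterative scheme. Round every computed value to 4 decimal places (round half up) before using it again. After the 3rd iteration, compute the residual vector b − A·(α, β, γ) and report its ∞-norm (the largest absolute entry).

Iteration 1:
  α = (0 - (-4)·2.0000 - (-4)·3.0000) / (10) = 2.0000
  β = (-1 - (-2)·0.0000 - (-3)·3.0000) / (8) = 1.0000
  γ = (7 - (2)·0.0000 - (3)·2.0000) / (8) = 0.1250
Iteration 2:
  α = (0 - (-4)·1.0000 - (-4)·0.1250) / (10) = 0.4500
  β = (-1 - (-2)·2.0000 - (-3)·0.1250) / (8) = 0.4219
  γ = (7 - (2)·2.0000 - (3)·1.0000) / (8) = 0.0000
Iteration 3:
  α = (0 - (-4)·0.4219 - (-4)·0.0000) / (10) = 0.1688
  β = (-1 - (-2)·0.4500 - (-3)·0.0000) / (8) = -0.0125
  γ = (7 - (2)·0.4500 - (3)·0.4219) / (8) = 0.6043
Residual b − A·x = (0.6792, 1.2505, 1.8655); ∞-norm = 1.8655

1.8655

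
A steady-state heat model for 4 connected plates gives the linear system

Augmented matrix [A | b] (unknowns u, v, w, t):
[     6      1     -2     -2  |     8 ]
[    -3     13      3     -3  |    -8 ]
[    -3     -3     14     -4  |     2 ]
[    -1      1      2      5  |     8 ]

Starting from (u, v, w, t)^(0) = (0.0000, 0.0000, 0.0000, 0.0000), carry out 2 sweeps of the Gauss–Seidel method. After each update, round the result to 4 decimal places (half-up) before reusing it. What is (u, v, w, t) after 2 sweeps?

(2.0999, 0.1970, 1.1445, 1.5228)

Iteration 1:
  u = (8 - (1)·0.0000 - (-2)·0.0000 - (-2)·0.0000) / (6) = 1.3333
  v = (-8 - (-3)·1.3333 - (3)·0.0000 - (-3)·0.0000) / (13) = -0.3077
  w = (2 - (-3)·1.3333 - (-3)·-0.3077 - (-4)·0.0000) / (14) = 0.3626
  t = (8 - (-1)·1.3333 - (1)·-0.3077 - (2)·0.3626) / (5) = 1.7832
Iteration 2:
  u = (8 - (1)·-0.3077 - (-2)·0.3626 - (-2)·1.7832) / (6) = 2.0999
  v = (-8 - (-3)·2.0999 - (3)·0.3626 - (-3)·1.7832) / (13) = 0.1970
  w = (2 - (-3)·2.0999 - (-3)·0.1970 - (-4)·1.7832) / (14) = 1.1445
  t = (8 - (-1)·2.0999 - (1)·0.1970 - (2)·1.1445) / (5) = 1.5228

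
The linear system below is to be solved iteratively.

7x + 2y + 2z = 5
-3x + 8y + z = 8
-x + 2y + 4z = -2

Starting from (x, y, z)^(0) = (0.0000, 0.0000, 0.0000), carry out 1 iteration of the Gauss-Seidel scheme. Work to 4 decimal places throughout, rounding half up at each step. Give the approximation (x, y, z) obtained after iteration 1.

Iteration 1:
  x = (5 - (2)·0.0000 - (2)·0.0000) / (7) = 0.7143
  y = (8 - (-3)·0.7143 - (1)·0.0000) / (8) = 1.2679
  z = (-2 - (-1)·0.7143 - (2)·1.2679) / (4) = -0.9554

(0.7143, 1.2679, -0.9554)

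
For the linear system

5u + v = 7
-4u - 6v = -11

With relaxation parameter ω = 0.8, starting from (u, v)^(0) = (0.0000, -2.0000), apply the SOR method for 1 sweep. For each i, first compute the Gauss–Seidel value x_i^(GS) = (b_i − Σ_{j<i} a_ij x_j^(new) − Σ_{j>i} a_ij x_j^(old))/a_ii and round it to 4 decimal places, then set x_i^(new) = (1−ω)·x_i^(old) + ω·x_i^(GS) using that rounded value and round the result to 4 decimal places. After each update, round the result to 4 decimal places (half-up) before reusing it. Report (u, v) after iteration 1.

Iteration 1:
  u: GS value = (7 - (1)·-2.0000) / (5) = 1.8000;  u ← (1−ω)·0.0000 + ω·1.8000 = 1.4400
  v: GS value = (-11 - (-4)·1.4400) / (-6) = 0.8733;  v ← (1−ω)·-2.0000 + ω·0.8733 = 0.2986

(1.4400, 0.2986)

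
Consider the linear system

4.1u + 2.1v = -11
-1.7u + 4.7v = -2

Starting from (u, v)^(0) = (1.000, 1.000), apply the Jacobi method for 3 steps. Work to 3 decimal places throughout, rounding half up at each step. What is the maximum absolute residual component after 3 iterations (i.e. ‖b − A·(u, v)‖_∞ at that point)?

Iteration 1:
  u = (-11 - (2.1)·1.000) / (4.1) = -3.195
  v = (-2 - (-1.7)·1.000) / (4.7) = -0.064
Iteration 2:
  u = (-11 - (2.1)·-0.064) / (4.1) = -2.650
  v = (-2 - (-1.7)·-3.195) / (4.7) = -1.581
Iteration 3:
  u = (-11 - (2.1)·-1.581) / (4.1) = -1.873
  v = (-2 - (-1.7)·-2.650) / (4.7) = -1.384
Residual b − A·x = (-0.414, 1.321); ∞-norm = 1.321

1.321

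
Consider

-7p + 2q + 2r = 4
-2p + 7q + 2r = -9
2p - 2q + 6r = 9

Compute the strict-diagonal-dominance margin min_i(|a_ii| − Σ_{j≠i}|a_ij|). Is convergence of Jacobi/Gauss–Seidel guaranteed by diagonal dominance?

2

row 1: |-7| − (2+2) = 3
row 2: |7| − (2+2) = 3
row 3: |6| − (2+2) = 2
minimum over rows = 2 → strictly diagonally dominant (convergence guaranteed)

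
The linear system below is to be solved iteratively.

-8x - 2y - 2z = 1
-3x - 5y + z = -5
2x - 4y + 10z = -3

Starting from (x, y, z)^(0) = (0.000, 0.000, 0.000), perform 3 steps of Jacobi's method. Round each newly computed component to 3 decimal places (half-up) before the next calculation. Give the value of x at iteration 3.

Iteration 1:
  x = (1 - (-2)·0.000 - (-2)·0.000) / (-8) = -0.125
  y = (-5 - (-3)·0.000 - (1)·0.000) / (-5) = 1.000
  z = (-3 - (2)·0.000 - (-4)·0.000) / (10) = -0.300
Iteration 2:
  x = (1 - (-2)·1.000 - (-2)·-0.300) / (-8) = -0.300
  y = (-5 - (-3)·-0.125 - (1)·-0.300) / (-5) = 1.015
  z = (-3 - (2)·-0.125 - (-4)·1.000) / (10) = 0.125
Iteration 3:
  x = (1 - (-2)·1.015 - (-2)·0.125) / (-8) = -0.410
  y = (-5 - (-3)·-0.300 - (1)·0.125) / (-5) = 1.205
  z = (-3 - (2)·-0.300 - (-4)·1.015) / (10) = 0.166

-0.410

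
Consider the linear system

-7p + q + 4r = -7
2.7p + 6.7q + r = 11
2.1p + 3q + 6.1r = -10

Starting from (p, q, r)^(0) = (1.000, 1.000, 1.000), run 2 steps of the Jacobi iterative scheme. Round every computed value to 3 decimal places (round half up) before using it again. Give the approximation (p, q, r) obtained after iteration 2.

(-0.259, 1.320, -2.765)

Iteration 1:
  p = (-7 - (1)·1.000 - (4)·1.000) / (-7) = 1.714
  q = (11 - (2.7)·1.000 - (1)·1.000) / (6.7) = 1.090
  r = (-10 - (2.1)·1.000 - (3)·1.000) / (6.1) = -2.475
Iteration 2:
  p = (-7 - (1)·1.090 - (4)·-2.475) / (-7) = -0.259
  q = (11 - (2.7)·1.714 - (1)·-2.475) / (6.7) = 1.320
  r = (-10 - (2.1)·1.714 - (3)·1.090) / (6.1) = -2.765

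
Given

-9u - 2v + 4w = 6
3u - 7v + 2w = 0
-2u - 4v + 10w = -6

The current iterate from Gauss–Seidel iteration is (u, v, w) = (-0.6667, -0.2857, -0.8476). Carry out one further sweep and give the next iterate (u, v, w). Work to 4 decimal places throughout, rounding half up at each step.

(-0.9799, -0.6621, -1.0608)

One sweep:
  u = (6 - (-2)·-0.2857 - (4)·-0.8476) / (-9) = -0.9799
  v = (0 - (3)·-0.9799 - (2)·-0.8476) / (-7) = -0.6621
  w = (-6 - (-2)·-0.9799 - (-4)·-0.6621) / (10) = -1.0608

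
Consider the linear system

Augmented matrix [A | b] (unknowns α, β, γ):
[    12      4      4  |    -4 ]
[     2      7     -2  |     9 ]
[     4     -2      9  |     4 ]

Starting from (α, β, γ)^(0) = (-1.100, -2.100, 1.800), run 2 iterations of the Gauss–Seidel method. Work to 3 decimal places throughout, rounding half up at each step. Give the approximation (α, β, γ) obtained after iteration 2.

Iteration 1:
  α = (-4 - (4)·-2.100 - (4)·1.800) / (12) = -0.233
  β = (9 - (2)·-0.233 - (-2)·1.800) / (7) = 1.867
  γ = (4 - (4)·-0.233 - (-2)·1.867) / (9) = 0.963
Iteration 2:
  α = (-4 - (4)·1.867 - (4)·0.963) / (12) = -1.277
  β = (9 - (2)·-1.277 - (-2)·0.963) / (7) = 1.926
  γ = (4 - (4)·-1.277 - (-2)·1.926) / (9) = 1.440

(-1.277, 1.926, 1.440)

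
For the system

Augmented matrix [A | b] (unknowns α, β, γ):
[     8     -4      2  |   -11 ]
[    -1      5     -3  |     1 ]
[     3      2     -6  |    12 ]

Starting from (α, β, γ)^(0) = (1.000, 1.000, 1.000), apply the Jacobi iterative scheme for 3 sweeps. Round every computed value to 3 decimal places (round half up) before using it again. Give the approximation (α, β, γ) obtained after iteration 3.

Iteration 1:
  α = (-11 - (-4)·1.000 - (2)·1.000) / (8) = -1.125
  β = (1 - (-1)·1.000 - (-3)·1.000) / (5) = 1.000
  γ = (12 - (3)·1.000 - (2)·1.000) / (-6) = -1.167
Iteration 2:
  α = (-11 - (-4)·1.000 - (2)·-1.167) / (8) = -0.583
  β = (1 - (-1)·-1.125 - (-3)·-1.167) / (5) = -0.725
  γ = (12 - (3)·-1.125 - (2)·1.000) / (-6) = -2.229
Iteration 3:
  α = (-11 - (-4)·-0.725 - (2)·-2.229) / (8) = -1.180
  β = (1 - (-1)·-0.583 - (-3)·-2.229) / (5) = -1.254
  γ = (12 - (3)·-0.583 - (2)·-0.725) / (-6) = -2.533

(-1.180, -1.254, -2.533)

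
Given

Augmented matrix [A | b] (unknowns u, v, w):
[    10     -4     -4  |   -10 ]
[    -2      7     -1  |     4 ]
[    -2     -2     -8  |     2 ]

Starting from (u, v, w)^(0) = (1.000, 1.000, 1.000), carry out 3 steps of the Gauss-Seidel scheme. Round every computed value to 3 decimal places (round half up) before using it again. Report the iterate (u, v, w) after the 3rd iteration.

(-0.932, 0.291, -0.090)

Iteration 1:
  u = (-10 - (-4)·1.000 - (-4)·1.000) / (10) = -0.200
  v = (4 - (-2)·-0.200 - (-1)·1.000) / (7) = 0.657
  w = (2 - (-2)·-0.200 - (-2)·0.657) / (-8) = -0.364
Iteration 2:
  u = (-10 - (-4)·0.657 - (-4)·-0.364) / (10) = -0.883
  v = (4 - (-2)·-0.883 - (-1)·-0.364) / (7) = 0.267
  w = (2 - (-2)·-0.883 - (-2)·0.267) / (-8) = -0.096
Iteration 3:
  u = (-10 - (-4)·0.267 - (-4)·-0.096) / (10) = -0.932
  v = (4 - (-2)·-0.932 - (-1)·-0.096) / (7) = 0.291
  w = (2 - (-2)·-0.932 - (-2)·0.291) / (-8) = -0.090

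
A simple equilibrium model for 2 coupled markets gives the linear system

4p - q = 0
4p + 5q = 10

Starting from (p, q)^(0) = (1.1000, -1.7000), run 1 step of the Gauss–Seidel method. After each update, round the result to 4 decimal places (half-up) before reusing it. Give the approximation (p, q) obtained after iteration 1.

Iteration 1:
  p = (0 - (-1)·-1.7000) / (4) = -0.4250
  q = (10 - (4)·-0.4250) / (5) = 2.3400

(-0.4250, 2.3400)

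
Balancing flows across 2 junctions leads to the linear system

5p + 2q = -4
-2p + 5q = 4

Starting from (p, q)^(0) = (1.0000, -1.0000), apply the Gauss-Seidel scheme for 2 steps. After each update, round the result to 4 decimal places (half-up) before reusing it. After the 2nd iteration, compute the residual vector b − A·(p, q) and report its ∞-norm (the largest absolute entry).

Iteration 1:
  p = (-4 - (2)·-1.0000) / (5) = -0.4000
  q = (4 - (-2)·-0.4000) / (5) = 0.6400
Iteration 2:
  p = (-4 - (2)·0.6400) / (5) = -1.0560
  q = (4 - (-2)·-1.0560) / (5) = 0.3776
Residual b − A·x = (0.5248, 0.0000); ∞-norm = 0.5248

0.5248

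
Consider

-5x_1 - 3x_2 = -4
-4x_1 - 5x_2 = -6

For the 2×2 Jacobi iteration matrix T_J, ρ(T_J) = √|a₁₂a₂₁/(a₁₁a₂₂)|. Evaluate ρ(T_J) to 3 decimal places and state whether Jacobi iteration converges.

0.693

a₁₂a₂₁/(a₁₁a₂₂) = (-3)·(-4) / ((-5)·(-5)) = 0.480000
ρ = √|0.480000| = √0.480000 = 0.693
ρ < 1, so Jacobi converges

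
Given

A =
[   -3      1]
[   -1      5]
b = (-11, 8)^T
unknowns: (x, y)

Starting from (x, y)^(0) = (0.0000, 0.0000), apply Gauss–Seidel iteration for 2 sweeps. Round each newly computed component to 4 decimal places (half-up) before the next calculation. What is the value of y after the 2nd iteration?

Iteration 1:
  x = (-11 - (1)·0.0000) / (-3) = 3.6667
  y = (8 - (-1)·3.6667) / (5) = 2.3333
Iteration 2:
  x = (-11 - (1)·2.3333) / (-3) = 4.4444
  y = (8 - (-1)·4.4444) / (5) = 2.4889

2.4889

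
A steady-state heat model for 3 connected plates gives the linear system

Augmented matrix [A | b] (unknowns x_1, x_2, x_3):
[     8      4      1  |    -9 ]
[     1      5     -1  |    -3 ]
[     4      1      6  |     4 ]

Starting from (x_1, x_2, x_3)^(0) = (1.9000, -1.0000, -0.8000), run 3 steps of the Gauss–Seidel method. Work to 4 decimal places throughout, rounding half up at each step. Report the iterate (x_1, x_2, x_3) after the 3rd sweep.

(-1.1968, -0.0960, 1.4805)

Iteration 1:
  x_1 = (-9 - (4)·-1.0000 - (1)·-0.8000) / (8) = -0.5250
  x_2 = (-3 - (1)·-0.5250 - (-1)·-0.8000) / (5) = -0.6550
  x_3 = (4 - (4)·-0.5250 - (1)·-0.6550) / (6) = 1.1258
Iteration 2:
  x_1 = (-9 - (4)·-0.6550 - (1)·1.1258) / (8) = -0.9382
  x_2 = (-3 - (1)·-0.9382 - (-1)·1.1258) / (5) = -0.1872
  x_3 = (4 - (4)·-0.9382 - (1)·-0.1872) / (6) = 1.3233
Iteration 3:
  x_1 = (-9 - (4)·-0.1872 - (1)·1.3233) / (8) = -1.1968
  x_2 = (-3 - (1)·-1.1968 - (-1)·1.3233) / (5) = -0.0960
  x_3 = (4 - (4)·-1.1968 - (1)·-0.0960) / (6) = 1.4805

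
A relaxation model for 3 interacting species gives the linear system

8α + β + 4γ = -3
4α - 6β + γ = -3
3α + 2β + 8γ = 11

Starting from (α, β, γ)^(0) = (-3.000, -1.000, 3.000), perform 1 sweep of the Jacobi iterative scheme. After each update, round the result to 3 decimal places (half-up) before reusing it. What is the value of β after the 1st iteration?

-1.000

Iteration 1:
  α = (-3 - (1)·-1.000 - (4)·3.000) / (8) = -1.750
  β = (-3 - (4)·-3.000 - (1)·3.000) / (-6) = -1.000
  γ = (11 - (3)·-3.000 - (2)·-1.000) / (8) = 2.750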